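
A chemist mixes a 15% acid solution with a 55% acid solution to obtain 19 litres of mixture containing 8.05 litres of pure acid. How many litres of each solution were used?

litres of solution A: 6, litres of solution B: 13

Let a = litres of solution A, b = litres of solution B.
  a + b = 19
  (11/20)b + (3/20)a = 161/20
Row-reduce the augmented matrix:
R2 ← R2 − 3/20·R1.
R2 ← R2 / (2/5).
R1 ← R1 − 1·R2.
Reading off the reduced rows gives a = 6, b = 13.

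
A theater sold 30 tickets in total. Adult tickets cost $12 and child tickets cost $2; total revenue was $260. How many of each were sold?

Let a = adult tickets, c = child tickets.
  c + a = 30
  12a + 2c = 260
Row-reduce the augmented matrix:
R2 ← R2 − 12·R1.
R2 ← R2 / (-10).
R1 ← R1 − 1·R2.
Reading off the reduced rows gives a = 20, c = 10.

adult tickets: 20, child tickets: 10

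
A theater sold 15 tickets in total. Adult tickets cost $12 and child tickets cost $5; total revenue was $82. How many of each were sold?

Let a = adult tickets, c = child tickets.
  a + c = 15
  12a + 5c = 82
From equation 1: a = 15 − c.
Substitute into equation 2 and solve: c = 14.
Then a = 1.

adult tickets: 1, child tickets: 14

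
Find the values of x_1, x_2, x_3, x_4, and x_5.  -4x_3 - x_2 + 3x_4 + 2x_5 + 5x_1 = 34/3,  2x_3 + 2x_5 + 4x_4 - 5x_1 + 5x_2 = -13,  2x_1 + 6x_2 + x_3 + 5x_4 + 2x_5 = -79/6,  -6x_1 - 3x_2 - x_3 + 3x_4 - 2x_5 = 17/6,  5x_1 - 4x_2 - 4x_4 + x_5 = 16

Row-reduce the augmented matrix:
R1 ← R1 / (5).
R2 ← R2 + 5·R1.
R3 ← R3 − 2·R1.
R4 ← R4 + 6·R1.
R5 ← R5 − 5·R1.
R2 ← R2 / (4).
R1 ← R1 + 1/5·R2.
R3 ← R3 − 32/5·R2.
R4 ← R4 + 21/5·R2.
R5 ← R5 + 3·R2.
R3 ← R3 / (29/5).
R1 ← R1 + 9/10·R3.
R2 ← R2 + 1/2·R3.
R4 ← R4 + 79/10·R3.
R5 ← R5 − 5/2·R3.
R4 ← R4 / (449/116).
R1 ← R1 + 23/116·R4.
R2 ← R2 − 129/116·R4.
R3 ← R3 + 37/29·R4.
R5 ← R5 − 167/116·R4.
R5 ← R5 / (2319/449).
R1 ← R1 + 150/449·R5.
R2 ← R2 − 568/449·R5.
R3 ← R3 + 770/449·R5.
R4 ← R4 + 288/449·R5.
Reading off the reduced rows gives x_1 = 1/3, x_2 = -3, x_3 = -1/2, x_4 = 0, x_5 = 7/3.

x_1 = 1/3, x_2 = -3, x_3 = -1/2, x_4 = 0, x_5 = 7/3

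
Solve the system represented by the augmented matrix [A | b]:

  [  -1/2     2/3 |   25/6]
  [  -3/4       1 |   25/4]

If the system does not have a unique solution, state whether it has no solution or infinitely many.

infinitely many solutions

Row-reduce:
R1 ← R1 / (-1/2).
R2 ← R2 + 3/4·R1.
Rank is 1 with 2 unknowns, leaving x_2 free.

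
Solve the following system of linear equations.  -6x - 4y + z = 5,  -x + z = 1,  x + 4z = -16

x = -4, y = 4, z = -3

Row-reduce the augmented matrix:
R1 ← R1 / (-6).
R2 ← R2 + 1·R1.
R3 ← R3 − 1·R1.
R2 ← R2 / (2/3).
R1 ← R1 − 2/3·R2.
R3 ← R3 + 2/3·R2.
R3 ← R3 / (5).
R1 ← R1 + 1·R3.
R2 ← R2 − 5/4·R3.
Reading off the reduced rows gives x = -4, y = 4, z = -3.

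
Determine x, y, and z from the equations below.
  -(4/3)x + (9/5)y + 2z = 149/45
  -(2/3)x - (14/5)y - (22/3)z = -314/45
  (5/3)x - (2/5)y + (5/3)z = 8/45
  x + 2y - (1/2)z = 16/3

x = 2/3, y = 7/3, z = 0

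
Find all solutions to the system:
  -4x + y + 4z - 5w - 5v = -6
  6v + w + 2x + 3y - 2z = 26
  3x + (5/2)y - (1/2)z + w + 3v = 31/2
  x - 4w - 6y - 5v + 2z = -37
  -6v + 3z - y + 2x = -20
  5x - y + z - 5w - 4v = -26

Row-reduce:
R1 ← R1 / (-4).
R2 ← R2 − 2·R1.
R3 ← R3 − 3·R1.
R4 ← R4 − 1·R1.
R5 ← R5 − 2·R1.
R6 ← R6 − 5·R1.
R2 ← R2 / (7/2).
R1 ← R1 + 1/4·R2.
R3 ← R3 − 13/4·R2.
R4 ← R4 + 23/4·R2.
R5 ← R5 + 1/2·R2.
R6 ← R6 − 1/4·R2.
R3 ← R3 / (5/2).
R1 ← R1 + 1·R3.
R4 ← R4 − 3·R3.
R5 ← R5 − 5·R3.
R6 ← R6 − 6·R3.
R4 ← R4 / (-213/35).
R1 ← R1 − 3/5·R4.
R2 ← R2 + 3/7·R4.
R3 ← R3 + 19/35·R4.
R6 ← R6 + 276/35·R4.
Swap R5 and R6.
R5 ← R5 / (-919/142).
R1 ← R1 − 23/71·R5.
R2 ← R2 − 99/142·R5.
R3 ← R3 + 845/426·R5.
R4 ← R4 + 301/426·R5.
Row 6 reduces to 0 = 1, a contradiction. The system is inconsistent.

no solution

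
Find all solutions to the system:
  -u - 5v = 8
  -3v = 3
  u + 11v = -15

Row-reduce:
R1 ← R1 / (-1).
R3 ← R3 − 1·R1.
R2 ← R2 / (-3).
R1 ← R1 − 5·R2.
R3 ← R3 − 6·R2.
Row 3 reduces to 0 = -1, a contradiction. The system is inconsistent.

no solution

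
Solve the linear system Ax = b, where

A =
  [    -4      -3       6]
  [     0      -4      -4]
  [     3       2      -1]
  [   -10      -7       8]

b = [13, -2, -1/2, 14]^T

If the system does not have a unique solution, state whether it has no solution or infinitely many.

x_1 = 2, x_2 = -2, x_3 = 5/2

Row-reduce the augmented matrix:
R1 ← R1 / (-4).
R3 ← R3 − 3·R1.
R4 ← R4 + 10·R1.
R2 ← R2 / (-4).
R1 ← R1 − 3/4·R2.
R3 ← R3 + 1/4·R2.
R4 ← R4 − 1/2·R2.
R3 ← R3 / (15/4).
R1 ← R1 + 9/4·R3.
R2 ← R2 − 1·R3.
R4 ← R4 + 15/2·R3.
R4 reduces to 0 = 0, so the extra equation is consistent.
Reading off the reduced rows gives x_1 = 2, x_2 = -2, x_3 = 5/2.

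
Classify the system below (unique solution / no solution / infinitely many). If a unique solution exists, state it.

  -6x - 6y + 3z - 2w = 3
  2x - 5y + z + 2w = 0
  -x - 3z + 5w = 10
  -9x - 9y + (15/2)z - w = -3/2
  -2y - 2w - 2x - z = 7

no solution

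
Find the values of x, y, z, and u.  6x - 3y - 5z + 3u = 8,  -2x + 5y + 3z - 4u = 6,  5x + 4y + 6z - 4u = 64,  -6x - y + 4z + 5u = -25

x = 6, y = -1, z = 5, u = -2

Row-reduce the augmented matrix:
R1 ← R1 / (6).
R2 ← R2 + 2·R1.
R3 ← R3 − 5·R1.
R4 ← R4 + 6·R1.
R2 ← R2 / (4).
R1 ← R1 + 1/2·R2.
R3 ← R3 − 13/2·R2.
R4 ← R4 + 4·R2.
R3 ← R3 / (8).
R1 ← R1 + 2/3·R3.
R2 ← R2 − 1/3·R3.
R4 ← R4 − 1/3·R3.
R4 ← R4 / (973/192).
R1 ← R1 + 1/96·R4.
R2 ← R2 + 131/192·R4.
R3 ← R3 + 13/64·R4.
Reading off the reduced rows gives x = 6, y = -1, z = 5, u = -2.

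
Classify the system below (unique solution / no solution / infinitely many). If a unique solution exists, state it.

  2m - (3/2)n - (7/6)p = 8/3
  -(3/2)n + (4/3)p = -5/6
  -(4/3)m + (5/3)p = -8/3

Row-reduce:
R1 ← R1 / (2).
R3 ← R3 + 4/3·R1.
R2 ← R2 / (-3/2).
R1 ← R1 + 3/4·R2.
R3 ← R3 + 1·R2.
Row 3 reduces to 0 = -1/3, a contradiction. The system is inconsistent.

no solution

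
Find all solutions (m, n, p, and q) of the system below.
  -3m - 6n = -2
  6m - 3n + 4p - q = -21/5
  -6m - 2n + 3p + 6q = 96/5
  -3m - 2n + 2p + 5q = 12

m = -4/3, n = 1, p = 2, q = 6/5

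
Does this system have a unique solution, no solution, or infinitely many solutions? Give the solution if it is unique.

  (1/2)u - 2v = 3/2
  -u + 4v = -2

no solution

Row-reduce:
R1 ← R1 / (1/2).
R2 ← R2 + 1·R1.
Row 2 reduces to 0 = 1, a contradiction. The system is inconsistent.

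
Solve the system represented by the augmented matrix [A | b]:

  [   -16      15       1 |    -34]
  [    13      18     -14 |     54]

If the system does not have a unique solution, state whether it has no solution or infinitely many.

Row-reduce:
R1 ← R1 / (-16).
R2 ← R2 − 13·R1.
R2 ← R2 / (483/16).
R1 ← R1 + 15/16·R2.
Rank is 2 with 3 unknowns, leaving x_3 free.

infinitely many solutions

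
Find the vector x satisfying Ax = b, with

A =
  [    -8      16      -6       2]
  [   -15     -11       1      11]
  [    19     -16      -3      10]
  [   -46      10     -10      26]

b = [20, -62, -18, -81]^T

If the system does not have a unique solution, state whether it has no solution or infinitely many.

no solution

Row-reduce:
R1 ← R1 / (-8).
R2 ← R2 + 15·R1.
R3 ← R3 − 19·R1.
R4 ← R4 + 46·R1.
R2 ← R2 / (-41).
R1 ← R1 + 2·R2.
R3 ← R3 − 22·R2.
R4 ← R4 + 82·R2.
R3 ← R3 / (-1751/164).
R1 ← R1 − 25/164·R3.
R2 ← R2 + 49/164·R3.
Row 4 reduces to 0 = 3, a contradiction. The system is inconsistent.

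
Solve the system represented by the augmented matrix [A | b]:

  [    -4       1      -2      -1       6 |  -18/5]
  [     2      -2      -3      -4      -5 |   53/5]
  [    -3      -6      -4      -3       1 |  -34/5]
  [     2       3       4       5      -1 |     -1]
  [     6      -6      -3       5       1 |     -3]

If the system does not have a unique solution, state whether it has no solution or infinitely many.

Row-reduce the augmented matrix:
R1 ← R1 / (-4).
R2 ← R2 − 2·R1.
R3 ← R3 + 3·R1.
R4 ← R4 − 2·R1.
R5 ← R5 − 6·R1.
R2 ← R2 / (-3/2).
R1 ← R1 + 1/4·R2.
R3 ← R3 + 27/4·R2.
R4 ← R4 − 7/2·R2.
R5 ← R5 + 9/2·R2.
R3 ← R3 / (31/2).
R1 ← R1 − 7/6·R3.
R2 ← R2 − 8/3·R3.
R4 ← R4 + 19/3·R3.
R5 ← R5 − 6·R3.
R4 ← R4 / (42/31).
R1 ← R1 + 11/31·R4.
R2 ← R2 + 3/31·R4.
R3 ← R3 − 36/31·R4.
R5 ← R5 − 311/31·R4.
R5 ← R5 / (713/42).
R1 ← R1 + 71/42·R5.
R2 ← R2 − 5/14·R5.
R3 ← R3 − 5/7·R5.
R4 ← R4 + 13/42·R5.
Reading off the reduced rows gives x_1 = 1, x_2 = 2, x_3 = -2, x_4 = -2/5, x_5 = -1.

x_1 = 1, x_2 = 2, x_3 = -2, x_4 = -2/5, x_5 = -1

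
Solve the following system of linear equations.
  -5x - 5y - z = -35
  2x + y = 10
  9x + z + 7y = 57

no solution

Row-reduce:
R1 ← R1 / (-5).
R2 ← R2 − 2·R1.
R3 ← R3 − 9·R1.
R2 ← R2 / (-1).
R1 ← R1 − 1·R2.
R3 ← R3 + 2·R2.
Row 3 reduces to 0 = 2, a contradiction. The system is inconsistent.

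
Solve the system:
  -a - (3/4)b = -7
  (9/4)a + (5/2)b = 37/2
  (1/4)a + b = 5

no solution

Row-reduce:
R1 ← R1 / (-1).
R2 ← R2 − 9/4·R1.
R3 ← R3 − 1/4·R1.
R2 ← R2 / (13/16).
R1 ← R1 − 3/4·R2.
R3 ← R3 − 13/16·R2.
Row 3 reduces to 0 = 1/2, a contradiction. The system is inconsistent.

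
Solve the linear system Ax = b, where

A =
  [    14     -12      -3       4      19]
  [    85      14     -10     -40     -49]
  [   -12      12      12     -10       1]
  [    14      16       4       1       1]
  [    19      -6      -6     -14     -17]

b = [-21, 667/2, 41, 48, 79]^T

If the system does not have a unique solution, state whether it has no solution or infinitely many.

no solution

Row-reduce:
R1 ← R1 / (14).
R2 ← R2 − 85·R1.
R3 ← R3 + 12·R1.
R4 ← R4 − 14·R1.
R5 ← R5 − 19·R1.
R2 ← R2 / (608/7).
R1 ← R1 + 6/7·R2.
R3 ← R3 − 12/7·R2.
R4 ← R4 − 28·R2.
R5 ← R5 − 72/7·R2.
R3 ← R3 / (2817/304).
R1 ← R1 + 81/608·R3.
R2 ← R2 − 115/1216·R3.
R4 ← R4 − 1323/304·R3.
R5 ← R5 + 441/152·R3.
R4 ← R4 / (6327/313).
R1 ← R1 + 133/313·R4.
R2 ← R2 + 3865/5634·R4.
R3 ← R3 + 1612/2817·R4.
R5 ← R5 + 4218/313·R4.
Row 5 reduces to 0 = -1/6, a contradiction. The system is inconsistent.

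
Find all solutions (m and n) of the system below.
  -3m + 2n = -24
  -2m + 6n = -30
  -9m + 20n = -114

Row-reduce the augmented matrix:
R1 ← R1 / (-3).
R2 ← R2 + 2·R1.
R3 ← R3 + 9·R1.
R2 ← R2 / (14/3).
R1 ← R1 + 2/3·R2.
R3 ← R3 − 14·R2.
R3 reduces to 0 = 0, so the extra equation is consistent.
Reading off the reduced rows gives m = 6, n = -3.

m = 6, n = -3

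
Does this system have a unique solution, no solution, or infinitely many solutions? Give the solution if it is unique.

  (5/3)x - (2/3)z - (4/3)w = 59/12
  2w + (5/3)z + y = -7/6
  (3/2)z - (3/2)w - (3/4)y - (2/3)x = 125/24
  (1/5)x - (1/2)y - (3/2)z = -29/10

x = 7/4, y = 1/2, z = 2, w = -5/2

Row-reduce the augmented matrix:
R1 ← R1 / (5/3).
R3 ← R3 + 2/3·R1.
R4 ← R4 − 1/5·R1.
R3 ← R3 + 3/4·R2.
R4 ← R4 + 1/2·R2.
R3 ← R3 / (149/60).
R1 ← R1 + 2/5·R3.
R2 ← R2 − 5/3·R3.
R4 ← R4 + 44/75·R3.
R4 ← R4 / (2311/2235).
R1 ← R1 + 132/149·R4.
R2 ← R2 − 1054/447·R4.
R3 ← R3 + 32/149·R4.
Reading off the reduced rows gives x = 7/4, y = 1/2, z = 2, w = -5/2.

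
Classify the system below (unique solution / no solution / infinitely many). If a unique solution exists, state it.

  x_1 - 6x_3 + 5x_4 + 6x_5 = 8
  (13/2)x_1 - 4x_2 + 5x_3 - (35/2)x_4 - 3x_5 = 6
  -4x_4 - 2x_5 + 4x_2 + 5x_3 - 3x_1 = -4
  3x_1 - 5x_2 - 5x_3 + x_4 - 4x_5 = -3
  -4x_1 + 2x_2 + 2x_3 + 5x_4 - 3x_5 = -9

Row-reduce:
R2 ← R2 − 13/2·R1.
R3 ← R3 + 3·R1.
R4 ← R4 − 3·R1.
R5 ← R5 + 4·R1.
R2 ← R2 / (-4).
R3 ← R3 − 4·R2.
R4 ← R4 + 5·R2.
R5 ← R5 − 2·R2.
R3 ← R3 / (31).
R1 ← R1 + 6·R3.
R2 ← R2 + 11·R3.
R4 ← R4 + 42·R3.
R4 ← R4 / (-269/62).
R1 ← R1 + 79/31·R4.
R2 ← R2 + 83/62·R4.
R3 ← R3 + 39/31·R4.
Rank is 4 with 5 unknowns, leaving x_5 free.

infinitely many solutions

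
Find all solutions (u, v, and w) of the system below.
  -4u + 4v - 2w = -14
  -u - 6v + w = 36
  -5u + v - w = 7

u = -3, v = -5, w = 3

Row-reduce the augmented matrix:
R1 ← R1 / (-4).
R2 ← R2 + 1·R1.
R3 ← R3 + 5·R1.
R2 ← R2 / (-7).
R1 ← R1 + 1·R2.
R3 ← R3 + 4·R2.
R3 ← R3 / (9/14).
R1 ← R1 − 2/7·R3.
R2 ← R2 + 3/14·R3.
Reading off the reduced rows gives u = -3, v = -5, w = 3.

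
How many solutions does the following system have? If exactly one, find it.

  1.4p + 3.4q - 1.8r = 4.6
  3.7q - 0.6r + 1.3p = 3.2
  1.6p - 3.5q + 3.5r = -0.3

Row-reduce the augmented matrix:
R1 ← R1 / (7/5).
R2 ← R2 − 13/10·R1.
R3 ← R3 − 8/5·R1.
R2 ← R2 / (19/35).
R1 ← R1 − 17/7·R2.
R3 ← R3 + 517/70·R2.
R3 ← R3 / (7651/380).
R1 ← R1 + 231/38·R3.
R2 ← R2 − 75/38·R3.
Reading off the reduced rows gives p = 2, q = 0, r = -1.

p = 2, q = 0, r = -1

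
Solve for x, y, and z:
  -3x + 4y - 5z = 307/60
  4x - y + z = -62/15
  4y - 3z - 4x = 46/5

x = -3/4, y = 14/5, z = 5/3

Row-reduce the augmented matrix:
R1 ← R1 / (-3).
R2 ← R2 − 4·R1.
R3 ← R3 + 4·R1.
R2 ← R2 / (13/3).
R1 ← R1 + 4/3·R2.
R3 ← R3 + 4/3·R2.
R3 ← R3 / (25/13).
R1 ← R1 + 1/13·R3.
R2 ← R2 + 17/13·R3.
Reading off the reduced rows gives x = -3/4, y = 14/5, z = 5/3.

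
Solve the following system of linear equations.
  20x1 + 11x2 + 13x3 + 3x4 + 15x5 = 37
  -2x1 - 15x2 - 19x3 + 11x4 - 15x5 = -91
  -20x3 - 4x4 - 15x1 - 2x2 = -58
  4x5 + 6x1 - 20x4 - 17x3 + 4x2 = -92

Row-reduce:
R1 ← R1 / (20).
R2 ← R2 + 2·R1.
R3 ← R3 + 15·R1.
R4 ← R4 − 6·R1.
R2 ← R2 / (-139/10).
R1 ← R1 − 11/20·R2.
R3 ← R3 − 25/4·R2.
R4 ← R4 − 7/10·R2.
R3 ← R3 / (-2531/139).
R1 ← R1 + 7/139·R3.
R2 ← R2 − 177/139·R3.
R4 ← R4 + 3029/139·R3.
R4 ← R4 / (-61547/2531).
R1 ← R1 − 1488/2531·R4.
R2 ← R2 + 1468/2531·R4.
R3 ← R3 + 463/2531·R4.
Rank is 4 with 5 unknowns, leaving x5 free.

infinitely many solutions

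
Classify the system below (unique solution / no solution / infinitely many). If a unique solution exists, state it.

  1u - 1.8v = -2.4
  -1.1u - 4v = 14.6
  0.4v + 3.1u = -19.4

u = -6, v = -2

Row-reduce the augmented matrix:
R2 ← R2 + 11/10·R1.
R3 ← R3 − 31/10·R1.
R2 ← R2 / (-299/50).
R1 ← R1 + 9/5·R2.
R3 ← R3 − 299/50·R2.
R3 reduces to 0 = 0, so the extra equation is consistent.
Reading off the reduced rows gives u = -6, v = -2.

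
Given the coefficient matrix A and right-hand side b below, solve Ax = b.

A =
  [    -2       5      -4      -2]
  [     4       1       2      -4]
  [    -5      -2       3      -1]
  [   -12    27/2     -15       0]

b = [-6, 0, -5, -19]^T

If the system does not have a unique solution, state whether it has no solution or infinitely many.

no solution

Row-reduce:
R1 ← R1 / (-2).
R2 ← R2 − 4·R1.
R3 ← R3 + 5·R1.
R4 ← R4 + 12·R1.
R2 ← R2 / (11).
R1 ← R1 + 5/2·R2.
R3 ← R3 + 29/2·R2.
R4 ← R4 + 33/2·R2.
R3 ← R3 / (56/11).
R1 ← R1 − 7/11·R3.
R2 ← R2 + 6/11·R3.
Row 4 reduces to 0 = -1, a contradiction. The system is inconsistent.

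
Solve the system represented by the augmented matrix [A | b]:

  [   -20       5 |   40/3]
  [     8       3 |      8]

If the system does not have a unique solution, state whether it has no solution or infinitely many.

x_1 = 0, x_2 = 8/3

Row-reduce the augmented matrix:
R1 ← R1 / (-20).
R2 ← R2 − 8·R1.
R2 ← R2 / (5).
R1 ← R1 + 1/4·R2.
Reading off the reduced rows gives x_1 = 0, x_2 = 8/3.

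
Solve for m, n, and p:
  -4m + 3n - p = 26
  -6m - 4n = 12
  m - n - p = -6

m = -4, n = 3, p = -1

Row-reduce the augmented matrix:
R1 ← R1 / (-4).
R2 ← R2 + 6·R1.
R3 ← R3 − 1·R1.
R2 ← R2 / (-17/2).
R1 ← R1 + 3/4·R2.
R3 ← R3 + 1/4·R2.
R3 ← R3 / (-22/17).
R1 ← R1 − 2/17·R3.
R2 ← R2 + 3/17·R3.
Reading off the reduced rows gives m = -4, n = 3, p = -1.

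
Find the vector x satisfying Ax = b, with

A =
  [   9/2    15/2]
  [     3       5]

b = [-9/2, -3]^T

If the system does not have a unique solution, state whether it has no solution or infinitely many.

infinitely many solutions

Row-reduce:
R1 ← R1 / (9/2).
R2 ← R2 − 3·R1.
Rank is 1 with 2 unknowns, leaving x_2 free.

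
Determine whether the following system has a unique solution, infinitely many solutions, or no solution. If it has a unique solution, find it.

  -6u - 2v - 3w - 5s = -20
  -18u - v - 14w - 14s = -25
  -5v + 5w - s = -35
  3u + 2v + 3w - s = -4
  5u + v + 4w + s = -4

Row-reduce the augmented matrix:
R1 ← R1 / (-6).
R2 ← R2 + 18·R1.
R4 ← R4 − 3·R1.
R5 ← R5 − 5·R1.
R2 ← R2 / (5).
R1 ← R1 − 1/3·R2.
R3 ← R3 + 5·R2.
R4 ← R4 − 1·R2.
R5 ← R5 + 2/3·R2.
Swap R3 and R4.
R3 ← R3 / (5/2).
R1 ← R1 − 5/6·R3.
R2 ← R2 + 1·R3.
R5 ← R5 − 5/6·R3.
Swap R4 and R5.
R4 ← R4 / (-9/5).
R1 ← R1 − 2·R4.
R2 ← R2 + 32/25·R4.
R3 ← R3 + 37/25·R4.
R5 reduces to 0 = 0, so the extra equation is consistent.
Reading off the reduced rows gives u = -2, v = 5, w = -1, s = 5.

u = -2, v = 5, w = -1, s = 5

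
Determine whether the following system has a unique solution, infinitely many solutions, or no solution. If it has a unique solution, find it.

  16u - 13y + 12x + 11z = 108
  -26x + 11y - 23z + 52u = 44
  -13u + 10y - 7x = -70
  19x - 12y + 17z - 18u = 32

Row-reduce:
R1 ← R1 / (12).
R2 ← R2 + 26·R1.
R3 ← R3 + 7·R1.
R4 ← R4 − 19·R1.
R2 ← R2 / (-103/6).
R1 ← R1 + 13/12·R2.
R3 ← R3 − 29/12·R2.
R4 ← R4 − 103/12·R2.
R3 ← R3 / (673/103).
R1 ← R1 − 89/103·R3.
R2 ← R2 + 5/103·R3.
Rank is 3 with 4 unknowns, leaving u free.

infinitely many solutions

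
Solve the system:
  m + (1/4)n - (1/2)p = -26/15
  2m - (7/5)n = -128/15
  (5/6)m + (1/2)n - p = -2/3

m = -12/5, n = 8/3, p = 0

Row-reduce the augmented matrix:
R2 ← R2 − 2·R1.
R3 ← R3 − 5/6·R1.
R2 ← R2 / (-19/10).
R1 ← R1 − 1/4·R2.
R3 ← R3 − 7/24·R2.
R3 ← R3 / (-49/114).
R1 ← R1 + 7/19·R3.
R2 ← R2 + 10/19·R3.
Reading off the reduced rows gives m = -12/5, n = 8/3, p = 0.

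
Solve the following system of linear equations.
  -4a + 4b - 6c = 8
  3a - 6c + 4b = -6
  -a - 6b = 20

Row-reduce the augmented matrix:
R1 ← R1 / (-4).
R2 ← R2 − 3·R1.
R3 ← R3 + 1·R1.
R2 ← R2 / (7).
R1 ← R1 + 1·R2.
R3 ← R3 + 7·R2.
R3 ← R3 / (-9).
R2 ← R2 + 3/2·R3.
Reading off the reduced rows gives a = -2, b = -3, c = -2.

a = -2, b = -3, c = -2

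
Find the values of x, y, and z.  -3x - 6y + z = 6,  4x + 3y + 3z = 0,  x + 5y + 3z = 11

x = -3, y = 1, z = 3

Row-reduce the augmented matrix:
R1 ← R1 / (-3).
R2 ← R2 − 4·R1.
R3 ← R3 − 1·R1.
R2 ← R2 / (-5).
R1 ← R1 − 2·R2.
R3 ← R3 − 3·R2.
R3 ← R3 / (89/15).
R1 ← R1 − 7/5·R3.
R2 ← R2 + 13/15·R3.
Reading off the reduced rows gives x = -3, y = 1, z = 3.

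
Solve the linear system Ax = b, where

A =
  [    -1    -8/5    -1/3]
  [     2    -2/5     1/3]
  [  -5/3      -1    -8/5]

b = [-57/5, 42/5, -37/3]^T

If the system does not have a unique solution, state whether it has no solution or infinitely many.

x_1 = 5, x_2 = 4, x_3 = 0

Row-reduce the augmented matrix:
R1 ← R1 / (-1).
R2 ← R2 − 2·R1.
R3 ← R3 + 5/3·R1.
R2 ← R2 / (-18/5).
R1 ← R1 − 8/5·R2.
R3 ← R3 − 5/3·R2.
R3 ← R3 / (-971/810).
R1 ← R1 − 5/27·R3.
R2 ← R2 − 5/54·R3.
Reading off the reduced rows gives x_1 = 5, x_2 = 4, x_3 = 0.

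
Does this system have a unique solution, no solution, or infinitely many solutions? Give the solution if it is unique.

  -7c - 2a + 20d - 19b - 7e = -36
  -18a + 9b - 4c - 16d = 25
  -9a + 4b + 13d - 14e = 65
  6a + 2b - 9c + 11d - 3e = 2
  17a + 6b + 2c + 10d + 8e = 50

a = -4, b = 5, c = 3, d = 5, e = 4

Row-reduce the augmented matrix:
R1 ← R1 / (-2).
R2 ← R2 + 18·R1.
R3 ← R3 + 9·R1.
R4 ← R4 − 6·R1.
R5 ← R5 − 17·R1.
R2 ← R2 / (180).
R1 ← R1 − 19/2·R2.
R3 ← R3 − 179/2·R2.
R4 ← R4 + 55·R2.
R5 ← R5 + 311/2·R2.
R3 ← R3 / (779/360).
R1 ← R1 − 139/360·R3.
R2 ← R2 − 59/180·R3.
R4 ← R4 + 431/36·R3.
R5 ← R5 + 2351/360·R3.
R4 ← R4 / (96819/779).
R1 ← R1 + 2575/779·R4.
R2 ← R2 + 3262/779·R4.
R3 ← R3 − 7364/779·R4.
R5 ← R5 − 56409/779·R4.
R5 ← R5 / (275414/32273).
R1 ← R1 − 46588/96819·R5.
R2 ← R2 + 28364/96819·R5.
R3 ← R3 + 20321/96819·R5.
R4 ← R4 + 63286/96819·R5.
Reading off the reduced rows gives a = -4, b = 5, c = 3, d = 5, e = 4.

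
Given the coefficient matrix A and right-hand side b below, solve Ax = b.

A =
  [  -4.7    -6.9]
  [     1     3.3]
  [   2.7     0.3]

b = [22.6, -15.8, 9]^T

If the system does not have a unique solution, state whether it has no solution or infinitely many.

x_1 = 4, x_2 = -6

Row-reduce the augmented matrix:
R1 ← R1 / (-47/10).
R2 ← R2 − 1·R1.
R3 ← R3 − 27/10·R1.
R2 ← R2 / (861/470).
R1 ← R1 − 69/47·R2.
R3 ← R3 + 861/235·R2.
R3 reduces to 0 = 0, so the extra equation is consistent.
Reading off the reduced rows gives x_1 = 4, x_2 = -6.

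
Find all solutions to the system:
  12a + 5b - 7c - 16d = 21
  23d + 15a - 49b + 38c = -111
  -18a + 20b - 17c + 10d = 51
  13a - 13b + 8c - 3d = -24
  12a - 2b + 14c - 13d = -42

no solution

Row-reduce:
R1 ← R1 / (12).
R2 ← R2 − 15·R1.
R3 ← R3 + 18·R1.
R4 ← R4 − 13·R1.
R5 ← R5 − 12·R1.
R2 ← R2 / (-221/4).
R1 ← R1 − 5/12·R2.
R3 ← R3 − 55/2·R2.
R4 ← R4 + 221/12·R2.
R5 ← R5 + 7·R2.
R3 ← R3 / (-55/13).
R1 ← R1 + 3/13·R3.
R2 ← R2 + 11/13·R3.
R5 ← R5 − 196/13·R3.
Swap R4 and R5.
R4 ← R4 / (22377/935).
R1 ← R1 + 1321/935·R4.
R2 ← R2 + 192/85·R4.
R3 ← R3 + 1636/935·R4.
Row 5 reduces to 0 = -1, a contradiction. The system is inconsistent.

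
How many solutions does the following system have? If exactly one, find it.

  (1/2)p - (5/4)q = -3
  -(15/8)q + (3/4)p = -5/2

no solution

Row-reduce:
R1 ← R1 / (1/2).
R2 ← R2 − 3/4·R1.
Row 2 reduces to 0 = 2, a contradiction. The system is inconsistent.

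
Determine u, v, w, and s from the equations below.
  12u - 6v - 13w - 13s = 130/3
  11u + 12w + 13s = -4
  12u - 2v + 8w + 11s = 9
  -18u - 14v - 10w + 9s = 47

u = 1, v = -7/3, w = -7/3, s = 1

Row-reduce the augmented matrix:
R1 ← R1 / (12).
R2 ← R2 − 11·R1.
R3 ← R3 − 12·R1.
R4 ← R4 + 18·R1.
R2 ← R2 / (11/2).
R1 ← R1 + 1/2·R2.
R3 ← R3 − 4·R2.
R4 ← R4 + 23·R2.
R3 ← R3 / (119/33).
R1 ← R1 − 12/11·R3.
R2 ← R2 − 287/66·R3.
R4 ← R4 − 2327/33·R3.
R4 ← R4 / (-2530/119).
R1 ← R1 + 71/119·R4.
R2 ← R2 + 87/34·R4.
R3 ← R3 − 194/119·R4.
Reading off the reduced rows gives u = 1, v = -7/3, w = -7/3, s = 1.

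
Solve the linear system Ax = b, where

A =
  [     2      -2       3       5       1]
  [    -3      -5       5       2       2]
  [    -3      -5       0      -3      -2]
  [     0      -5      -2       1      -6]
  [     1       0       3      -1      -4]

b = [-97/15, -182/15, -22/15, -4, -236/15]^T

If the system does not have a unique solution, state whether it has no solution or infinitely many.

Row-reduce the augmented matrix:
R1 ← R1 / (2).
R2 ← R2 + 3·R1.
R3 ← R3 + 3·R1.
R5 ← R5 − 1·R1.
R2 ← R2 / (-8).
R1 ← R1 + 1·R2.
R3 ← R3 + 8·R2.
R4 ← R4 + 5·R2.
R5 ← R5 − 1·R2.
R3 ← R3 / (-5).
R1 ← R1 − 5/16·R3.
R2 ← R2 + 19/16·R3.
R4 ← R4 + 127/16·R3.
R5 ← R5 − 43/16·R3.
R4 ← R4 / (3).
R1 ← R1 − 1·R4.
R3 ← R3 − 1·R4.
R5 ← R5 + 5·R4.
R5 ← R5 / (-371/40).
R1 ← R1 − 17/40·R5.
R2 ← R2 − 41/80·R5.
R3 ← R3 − 113/80·R5.
R4 ← R4 + 49/80·R5.
Reading off the reduced rows gives x_1 = 8/5, x_2 = -1, x_3 = -3, x_4 = -1, x_5 = 7/3.

x_1 = 8/5, x_2 = -1, x_3 = -3, x_4 = -1, x_5 = 7/3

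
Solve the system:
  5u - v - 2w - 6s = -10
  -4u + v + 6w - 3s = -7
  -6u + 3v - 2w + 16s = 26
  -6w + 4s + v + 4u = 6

Row-reduce:
R1 ← R1 / (5).
R2 ← R2 + 4·R1.
R3 ← R3 + 6·R1.
R4 ← R4 − 4·R1.
R2 ← R2 / (1/5).
R1 ← R1 + 1/5·R2.
R3 ← R3 − 9/5·R2.
R4 ← R4 − 9/5·R2.
R3 ← R3 / (-44).
R1 ← R1 − 4·R3.
R2 ← R2 − 22·R3.
R4 ← R4 + 44·R3.
Rank is 3 with 4 unknowns, leaving s free.

infinitely many solutions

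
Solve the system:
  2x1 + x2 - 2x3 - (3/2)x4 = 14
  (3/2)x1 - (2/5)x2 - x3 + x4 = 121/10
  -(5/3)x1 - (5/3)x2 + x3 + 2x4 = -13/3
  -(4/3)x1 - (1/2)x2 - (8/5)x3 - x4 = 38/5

x1 = 3, x2 = -4, x3 = -6, x4 = 0

Row-reduce the augmented matrix:
R1 ← R1 / (2).
R2 ← R2 − 3/2·R1.
R3 ← R3 + 5/3·R1.
R4 ← R4 + 4/3·R1.
R2 ← R2 / (-23/20).
R1 ← R1 − 1/2·R2.
R3 ← R3 + 5/6·R2.
R4 ← R4 − 1/6·R2.
R3 ← R3 / (-71/69).
R1 ← R1 + 18/23·R3.
R2 ← R2 + 10/23·R3.
R4 ← R4 + 329/115·R3.
R4 ← R4 / (2147/4260).
R1 ← R1 − 55/71·R4.
R2 ← R2 + 215/142·R4.
R3 ← R3 − 109/142·R4.
Reading off the reduced rows gives x1 = 3, x2 = -4, x3 = -6, x4 = 0.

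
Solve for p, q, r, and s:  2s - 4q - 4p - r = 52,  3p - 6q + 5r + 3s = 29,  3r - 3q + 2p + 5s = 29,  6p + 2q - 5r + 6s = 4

Row-reduce the augmented matrix:
R1 ← R1 / (-4).
R2 ← R2 − 3·R1.
R3 ← R3 − 2·R1.
R4 ← R4 − 6·R1.
R2 ← R2 / (-9).
R1 ← R1 − 1·R2.
R3 ← R3 + 5·R2.
R4 ← R4 + 4·R2.
R3 ← R3 / (5/36).
R1 ← R1 − 13/18·R3.
R2 ← R2 + 17/36·R3.
R4 ← R4 + 151/18·R3.
R4 ← R4 / (1092/5).
R1 ← R1 + 91/5·R4.
R2 ← R2 − 57/5·R4.
R3 ← R3 − 126/5·R4.
Reading off the reduced rows gives p = -4, q = -6, r = -2, s = 5.

p = -4, q = -6, r = -2, s = 5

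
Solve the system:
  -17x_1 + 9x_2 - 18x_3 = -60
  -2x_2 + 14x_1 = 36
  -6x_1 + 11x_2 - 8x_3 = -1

x_1 = 3, x_2 = 3, x_3 = 2

Row-reduce the augmented matrix:
R1 ← R1 / (-17).
R2 ← R2 − 14·R1.
R3 ← R3 + 6·R1.
R2 ← R2 / (92/17).
R1 ← R1 + 9/17·R2.
R3 ← R3 − 133/17·R2.
R3 ← R3 / (455/23).
R1 ← R1 + 9/23·R3.
R2 ← R2 + 63/23·R3.
Reading off the reduced rows gives x_1 = 3, x_2 = 3, x_3 = 2.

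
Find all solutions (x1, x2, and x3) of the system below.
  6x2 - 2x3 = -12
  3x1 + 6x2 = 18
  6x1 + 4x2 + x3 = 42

Row-reduce the augmented matrix:
Swap R1 and R2.
R1 ← R1 / (3).
R3 ← R3 − 6·R1.
R2 ← R2 / (6).
R1 ← R1 − 2·R2.
R3 ← R3 + 8·R2.
R3 ← R3 / (-5/3).
R1 ← R1 − 2/3·R3.
R2 ← R2 + 1/3·R3.
Reading off the reduced rows gives x1 = 6, x2 = 0, x3 = 6.

x1 = 6, x2 = 0, x3 = 6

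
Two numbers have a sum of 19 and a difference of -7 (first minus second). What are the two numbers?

first number: 6, second number: 13

Let x = first number, y = second number.
  x + y = 19
  x - y = -7
From equation 1: x = 19 − y.
Substitute into equation 2 and solve: y = 13.
Then x = 6.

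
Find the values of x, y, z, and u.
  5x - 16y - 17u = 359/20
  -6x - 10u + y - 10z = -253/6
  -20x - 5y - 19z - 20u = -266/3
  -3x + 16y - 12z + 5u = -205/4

Row-reduce the augmented matrix:
R1 ← R1 / (5).
R2 ← R2 + 6·R1.
R3 ← R3 + 20·R1.
R4 ← R4 + 3·R1.
R2 ← R2 / (-91/5).
R1 ← R1 + 16/5·R2.
R3 ← R3 + 69·R2.
R4 ← R4 − 32/5·R2.
R3 ← R3 / (1721/91).
R1 ← R1 − 160/91·R3.
R2 ← R2 − 50/91·R3.
R4 ← R4 + 1412/91·R3.
R4 ← R4 / (11134/1721).
R1 ← R1 + 1013/1721·R4.
R2 ← R2 − 1512/1721·R4.
R3 ← R3 − 2480/1721·R4.
Reading off the reduced rows gives x = 7/4, y = -1, z = 8/3, u = 2/5.

x = 7/4, y = -1, z = 8/3, u = 2/5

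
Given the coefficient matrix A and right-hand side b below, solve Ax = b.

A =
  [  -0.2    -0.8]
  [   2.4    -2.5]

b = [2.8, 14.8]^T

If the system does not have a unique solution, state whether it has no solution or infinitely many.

x_1 = 2, x_2 = -4

Row-reduce the augmented matrix:
R1 ← R1 / (-1/5).
R2 ← R2 − 12/5·R1.
R2 ← R2 / (-121/10).
R1 ← R1 − 4·R2.
Reading off the reduced rows gives x_1 = 2, x_2 = -4.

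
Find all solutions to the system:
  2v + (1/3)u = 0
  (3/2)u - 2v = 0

Row-reduce the augmented matrix:
R1 ← R1 / (1/3).
R2 ← R2 − 3/2·R1.
R2 ← R2 / (-11).
R1 ← R1 − 6·R2.
Reading off the reduced rows gives u = 0, v = 0.

u = 0, v = 0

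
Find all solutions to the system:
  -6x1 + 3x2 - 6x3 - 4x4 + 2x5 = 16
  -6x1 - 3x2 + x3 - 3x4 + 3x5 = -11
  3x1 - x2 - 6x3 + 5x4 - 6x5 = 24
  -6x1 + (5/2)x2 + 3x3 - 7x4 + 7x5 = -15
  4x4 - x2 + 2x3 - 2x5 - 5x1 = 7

Row-reduce:
R1 ← R1 / (-6).
R2 ← R2 + 6·R1.
R3 ← R3 − 3·R1.
R4 ← R4 + 6·R1.
R5 ← R5 + 5·R1.
R2 ← R2 / (-6).
R1 ← R1 + 1/2·R2.
R3 ← R3 − 1/2·R2.
R4 ← R4 + 1/2·R2.
R5 ← R5 + 7/2·R2.
R3 ← R3 / (-101/12).
R1 ← R1 − 5/12·R3.
R2 ← R2 + 7/6·R3.
R4 ← R4 − 101/12·R3.
R5 ← R5 − 35/12·R3.
Swap R4 and R5.
R4 ← R4 / (2369/303).
R1 ← R1 − 223/303·R4.
R2 ← R2 + 60/101·R4.
R3 ← R3 + 37/101·R4.
Row 5 reduces to 0 = 1, a contradiction. The system is inconsistent.

no solution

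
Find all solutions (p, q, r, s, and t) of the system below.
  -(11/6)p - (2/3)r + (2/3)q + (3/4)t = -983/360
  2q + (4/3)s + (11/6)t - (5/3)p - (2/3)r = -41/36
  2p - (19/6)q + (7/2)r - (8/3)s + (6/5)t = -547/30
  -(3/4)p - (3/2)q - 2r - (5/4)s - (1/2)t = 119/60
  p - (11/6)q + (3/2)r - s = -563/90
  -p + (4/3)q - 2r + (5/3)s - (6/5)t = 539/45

Row-reduce the augmented matrix:
R1 ← R1 / (-11/6).
R2 ← R2 + 5/3·R1.
R3 ← R3 − 2·R1.
R4 ← R4 + 3/4·R1.
R5 ← R5 − 1·R1.
R6 ← R6 + 1·R1.
R2 ← R2 / (46/33).
R1 ← R1 + 4/11·R2.
R3 ← R3 + 161/66·R2.
R4 ← R4 + 39/22·R2.
R5 ← R5 + 97/66·R2.
R6 ← R6 − 32/33·R2.
R3 ← R3 / (8/3).
R1 ← R1 − 8/23·R3.
R2 ← R2 + 1/23·R3.
R4 ← R4 + 83/46·R3.
R5 ← R5 − 74/69·R3.
R6 ← R6 + 110/69·R3.
R4 ← R4 / (81/368).
R1 ← R1 − 9/23·R4.
R2 ← R2 − 175/184·R4.
R3 ← R3 + 1/8·R4.
R5 ← R5 − 149/276·R4.
R6 ← R6 − 149/276·R4.
R5 ← R5 / (-10091/1215).
R1 ← R1 + 599/90·R5.
R2 ← R2 + 11131/810·R5.
R3 ← R3 − 2783/810·R5.
R4 ← R4 − 12463/810·R5.
R6 ← R6 + 10091/1215·R5.
R6 reduces to 0 = 0, so the extra equation is consistent.
Reading off the reduced rows gives p = 9/5, q = 2/3, r = -3, s = 7/3, t = -5/2.

p = 9/5, q = 2/3, r = -3, s = 7/3, t = -5/2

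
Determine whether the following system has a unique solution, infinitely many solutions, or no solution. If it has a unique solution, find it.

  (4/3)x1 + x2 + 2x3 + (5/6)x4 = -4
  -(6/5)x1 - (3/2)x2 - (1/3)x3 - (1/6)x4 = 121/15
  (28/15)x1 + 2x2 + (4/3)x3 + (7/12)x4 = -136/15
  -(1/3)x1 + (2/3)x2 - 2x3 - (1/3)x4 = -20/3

Row-reduce:
R1 ← R1 / (4/3).
R2 ← R2 + 6/5·R1.
R3 ← R3 − 28/15·R1.
R4 ← R4 + 1/3·R1.
R2 ← R2 / (-3/5).
R1 ← R1 − 3/4·R2.
R3 ← R3 − 3/5·R2.
R4 ← R4 − 11/12·R2.
Swap R3 and R4.
R3 ← R3 / (20/27).
R1 ← R1 − 10/3·R3.
R2 ← R2 + 22/9·R3.
Row 4 reduces to 0 = 1, a contradiction. The system is inconsistent.

no solution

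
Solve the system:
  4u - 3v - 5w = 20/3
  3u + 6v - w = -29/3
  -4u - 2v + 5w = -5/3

Row-reduce the augmented matrix:
R1 ← R1 / (4).
R2 ← R2 − 3·R1.
R3 ← R3 + 4·R1.
R2 ← R2 / (33/4).
R1 ← R1 + 3/4·R2.
R3 ← R3 + 5·R2.
R3 ← R3 / (5/3).
R1 ← R1 + 1·R3.
R2 ← R2 − 1/3·R3.
Reading off the reduced rows gives u = -2, v = -1, w = -7/3.

u = -2, v = -1, w = -7/3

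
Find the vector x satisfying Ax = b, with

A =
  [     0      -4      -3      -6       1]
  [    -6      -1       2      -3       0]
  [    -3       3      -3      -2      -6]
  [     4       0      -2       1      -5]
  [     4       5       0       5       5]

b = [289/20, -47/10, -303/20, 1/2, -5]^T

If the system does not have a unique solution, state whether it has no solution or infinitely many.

Row-reduce the augmented matrix:
Swap R1 and R2.
R1 ← R1 / (-6).
R3 ← R3 + 3·R1.
R4 ← R4 − 4·R1.
R5 ← R5 − 4·R1.
R2 ← R2 / (-4).
R1 ← R1 − 1/6·R2.
R3 ← R3 − 7/2·R2.
R4 ← R4 + 2/3·R2.
R5 ← R5 − 13/3·R2.
R3 ← R3 / (-53/8).
R1 ← R1 + 11/24·R3.
R2 ← R2 − 3/4·R3.
R4 ← R4 + 1/6·R3.
R5 ← R5 + 23/12·R3.
R4 ← R4 / (23/159).
R1 ← R1 − 103/159·R4.
R2 ← R2 − 45/53·R4.
R3 ← R3 − 46/53·R4.
R5 ← R5 + 292/159·R4.
R5 ← R5 / (-1297/23).
R1 ← R1 − 528/23·R5.
R2 ← R2 − 661/23·R5.
R3 ← R3 − 31·R5.
R4 ← R4 + 801/23·R5.
Reading off the reduced rows gives x_1 = 1, x_2 = -14/5, x_3 = -3/4, x_4 = 0, x_5 = 1.

x_1 = 1, x_2 = -14/5, x_3 = -3/4, x_4 = 0, x_5 = 1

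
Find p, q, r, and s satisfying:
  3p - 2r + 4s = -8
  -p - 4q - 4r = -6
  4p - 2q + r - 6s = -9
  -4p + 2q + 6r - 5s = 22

Row-reduce the augmented matrix:
R1 ← R1 / (3).
R2 ← R2 + 1·R1.
R3 ← R3 − 4·R1.
R4 ← R4 + 4·R1.
R2 ← R2 / (-4).
R3 ← R3 + 2·R2.
R4 ← R4 − 2·R2.
R3 ← R3 / (6).
R1 ← R1 + 2/3·R3.
R2 ← R2 − 7/6·R3.
R4 ← R4 − 1·R3.
R4 ← R4 / (3).
R2 ← R2 − 2·R4.
R3 ← R3 + 2·R4.
Reading off the reduced rows gives p = -2, q = -3, r = 5, s = 2.

p = -2, q = -3, r = 5, s = 2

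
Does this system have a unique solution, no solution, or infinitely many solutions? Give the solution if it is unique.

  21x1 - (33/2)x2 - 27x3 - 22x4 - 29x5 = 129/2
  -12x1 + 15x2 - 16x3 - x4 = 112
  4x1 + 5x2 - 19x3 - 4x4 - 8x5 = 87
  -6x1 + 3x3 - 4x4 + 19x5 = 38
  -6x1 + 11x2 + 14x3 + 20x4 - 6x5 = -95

Row-reduce:
R1 ← R1 / (21).
R2 ← R2 + 12·R1.
R3 ← R3 − 4·R1.
R4 ← R4 + 6·R1.
R5 ← R5 + 6·R1.
R2 ← R2 / (39/7).
R1 ← R1 + 11/14·R2.
R3 ← R3 − 57/7·R2.
R4 ← R4 + 33/7·R2.
R5 ← R5 − 44/7·R2.
R3 ← R3 / (417/13).
R1 ← R1 + 223/39·R3.
R2 ← R2 + 220/39·R3.
R4 ← R4 + 407/13·R3.
R5 ← R5 − 1628/39·R3.
R4 ← R4 / (-2782/1251).
R1 ← R1 − 4565/7506·R4.
R2 ← R2 − 4075/3753·R4.
R3 ← R3 − 781/1251·R4.
R5 ← R5 − 11128/3753·R4.
Row 5 reduces to 0 = -4/3, a contradiction. The system is inconsistent.

no solution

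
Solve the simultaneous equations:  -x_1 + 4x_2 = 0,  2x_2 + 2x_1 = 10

Row-reduce the augmented matrix:
R1 ← R1 / (-1).
R2 ← R2 − 2·R1.
R2 ← R2 / (10).
R1 ← R1 + 4·R2.
Reading off the reduced rows gives x_1 = 4, x_2 = 1.

x_1 = 4, x_2 = 1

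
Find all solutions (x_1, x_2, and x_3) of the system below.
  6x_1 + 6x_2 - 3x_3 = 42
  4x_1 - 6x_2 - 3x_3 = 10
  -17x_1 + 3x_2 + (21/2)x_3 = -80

Row-reduce:
R1 ← R1 / (6).
R2 ← R2 − 4·R1.
R3 ← R3 + 17·R1.
R2 ← R2 / (-10).
R1 ← R1 − 1·R2.
R3 ← R3 − 20·R2.
Row 3 reduces to 0 = 3, a contradiction. The system is inconsistent.

no solution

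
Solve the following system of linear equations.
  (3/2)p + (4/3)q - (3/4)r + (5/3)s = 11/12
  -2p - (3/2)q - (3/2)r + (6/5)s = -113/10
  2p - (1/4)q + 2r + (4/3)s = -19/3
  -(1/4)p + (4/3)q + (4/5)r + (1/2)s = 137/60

p = 1, q = 4, r = -1, s = -4

Row-reduce the augmented matrix:
R1 ← R1 / (3/2).
R2 ← R2 + 2·R1.
R3 ← R3 − 2·R1.
R4 ← R4 + 1/4·R1.
R2 ← R2 / (5/18).
R1 ← R1 − 8/9·R2.
R3 ← R3 + 73/36·R2.
R4 ← R4 − 14/9·R2.
R3 ← R3 / (-61/4).
R1 ← R1 − 15/2·R3.
R2 ← R2 + 9·R3.
R4 ← R4 − 587/40·R3.
R4 ← R4 / (73173/15250).
R1 ← R1 − 3064/1525·R4.
R2 ← R2 + 2896/1525·R4.
R3 ← R3 + 7228/4575·R4.
Reading off the reduced rows gives p = 1, q = 4, r = -1, s = -4.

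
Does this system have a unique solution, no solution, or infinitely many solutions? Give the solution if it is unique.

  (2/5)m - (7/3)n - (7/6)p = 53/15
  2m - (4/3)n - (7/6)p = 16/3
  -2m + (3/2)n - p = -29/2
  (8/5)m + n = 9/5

Row-reduce the augmented matrix:
R1 ← R1 / (2/5).
R2 ← R2 − 2·R1.
R3 ← R3 + 2·R1.
R4 ← R4 − 8/5·R1.
R2 ← R2 / (31/3).
R1 ← R1 + 35/6·R2.
R3 ← R3 + 61/6·R2.
R4 ← R4 − 31/3·R2.
R3 ← R3 / (-139/62).
R1 ← R1 + 35/124·R3.
R2 ← R2 − 14/31·R3.
R4 reduces to 0 = 0, so the extra equation is consistent.
Reading off the reduced rows gives m = 3, n = -3, p = 4.

m = 3, n = -3, p = 4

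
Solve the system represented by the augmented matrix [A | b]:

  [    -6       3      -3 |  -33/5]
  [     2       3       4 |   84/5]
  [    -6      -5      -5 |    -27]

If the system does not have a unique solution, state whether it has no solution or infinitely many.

Row-reduce the augmented matrix:
R1 ← R1 / (-6).
R2 ← R2 − 2·R1.
R3 ← R3 + 6·R1.
R2 ← R2 / (4).
R1 ← R1 + 1/2·R2.
R3 ← R3 + 8·R2.
R3 ← R3 / (4).
R1 ← R1 − 7/8·R3.
R2 ← R2 − 3/4·R3.
Reading off the reduced rows gives x_1 = 1, x_2 = 2, x_3 = 11/5.

x_1 = 1, x_2 = 2, x_3 = 11/5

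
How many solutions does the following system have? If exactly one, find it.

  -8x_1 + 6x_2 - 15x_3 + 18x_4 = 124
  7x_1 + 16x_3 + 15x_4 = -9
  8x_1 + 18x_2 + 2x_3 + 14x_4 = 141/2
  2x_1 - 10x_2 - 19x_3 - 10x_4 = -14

Row-reduce the augmented matrix:
R1 ← R1 / (-8).
R2 ← R2 − 7·R1.
R3 ← R3 − 8·R1.
R4 ← R4 − 2·R1.
R2 ← R2 / (21/4).
R1 ← R1 + 3/4·R2.
R3 ← R3 − 24·R2.
R4 ← R4 + 17/2·R2.
R3 ← R3 / (-183/7).
R1 ← R1 − 16/7·R3.
R2 ← R2 − 23/42·R3.
R4 ← R4 + 380/21·R3.
R4 ← R4 / (65570/549).
R1 ← R1 + 1345/183·R4.
R2 ← R2 − 1967/549·R4.
R3 ← R3 − 760/183·R4.
Reading off the reduced rows gives x_1 = -2, x_2 = 11/4, x_3 = -5/2, x_4 = 3.

x_1 = -2, x_2 = 11/4, x_3 = -5/2, x_4 = 3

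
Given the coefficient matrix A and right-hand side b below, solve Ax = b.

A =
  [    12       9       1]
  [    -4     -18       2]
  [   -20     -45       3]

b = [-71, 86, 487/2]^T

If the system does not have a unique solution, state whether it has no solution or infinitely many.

no solution

Row-reduce:
R1 ← R1 / (12).
R2 ← R2 + 4·R1.
R3 ← R3 + 20·R1.
R2 ← R2 / (-15).
R1 ← R1 − 3/4·R2.
R3 ← R3 + 30·R2.
Row 3 reduces to 0 = 1/2, a contradiction. The system is inconsistent.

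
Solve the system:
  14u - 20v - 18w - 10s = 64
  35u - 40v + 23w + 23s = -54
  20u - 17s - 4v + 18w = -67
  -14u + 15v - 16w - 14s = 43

Row-reduce:
R1 ← R1 / (14).
R2 ← R2 − 35·R1.
R3 ← R3 − 20·R1.
R4 ← R4 + 14·R1.
R2 ← R2 / (10).
R1 ← R1 + 10/7·R2.
R3 ← R3 − 172/7·R2.
R4 ← R4 + 5·R2.
R3 ← R3 / (-4318/35).
R1 ← R1 − 59/7·R3.
R2 ← R2 − 34/5·R3.
Rank is 3 with 4 unknowns, leaving s free.

infinitely many solutions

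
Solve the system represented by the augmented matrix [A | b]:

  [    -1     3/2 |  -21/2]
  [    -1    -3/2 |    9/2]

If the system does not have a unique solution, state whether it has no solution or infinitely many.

x_1 = 3, x_2 = -5

Row-reduce the augmented matrix:
R1 ← R1 / (-1).
R2 ← R2 + 1·R1.
R2 ← R2 / (-3).
R1 ← R1 + 3/2·R2.
Reading off the reduced rows gives x_1 = 3, x_2 = -5.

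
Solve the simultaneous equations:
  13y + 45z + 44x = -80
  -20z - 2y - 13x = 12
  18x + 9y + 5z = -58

no solution

Row-reduce:
R1 ← R1 / (44).
R2 ← R2 + 13·R1.
R3 ← R3 − 18·R1.
R2 ← R2 / (81/44).
R1 ← R1 − 13/44·R2.
R3 ← R3 − 81/22·R2.
Row 3 reduces to 0 = -2, a contradiction. The system is inconsistent.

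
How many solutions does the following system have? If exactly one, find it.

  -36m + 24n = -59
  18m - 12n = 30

no solution

Row-reduce:
R1 ← R1 / (-36).
R2 ← R2 − 18·R1.
Row 2 reduces to 0 = 1/2, a contradiction. The system is inconsistent.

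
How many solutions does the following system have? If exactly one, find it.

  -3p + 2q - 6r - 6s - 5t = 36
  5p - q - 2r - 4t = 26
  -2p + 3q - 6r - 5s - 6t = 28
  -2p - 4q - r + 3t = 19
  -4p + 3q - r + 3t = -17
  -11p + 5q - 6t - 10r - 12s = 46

Row-reduce the augmented matrix:
R1 ← R1 / (-3).
R2 ← R2 − 5·R1.
R3 ← R3 + 2·R1.
R4 ← R4 + 2·R1.
R5 ← R5 + 4·R1.
R6 ← R6 + 11·R1.
R2 ← R2 / (7/3).
R1 ← R1 + 2/3·R2.
R3 ← R3 − 5/3·R2.
R4 ← R4 + 16/3·R2.
R5 ← R5 − 1/3·R2.
R6 ← R6 + 7/3·R2.
R3 ← R3 / (46/7).
R1 ← R1 + 10/7·R3.
R2 ← R2 + 36/7·R3.
R4 ← R4 + 171/7·R3.
R5 ← R5 − 61/7·R3.
R4 ← R4 / (183/46).
R1 ← R1 − 11/23·R4.
R2 ← R2 − 12/23·R4.
R3 ← R3 − 43/46·R4.
R5 ← R5 − 59/46·R4.
R5 ← R5 / (181/61).
R1 ← R1 + 39/61·R5.
R2 ← R2 + 37/61·R5.
R3 ← R3 − 43/61·R5.
R4 ← R4 − 15/61·R5.
R6 reduces to 0 = 0, so the extra equation is consistent.
Reading off the reduced rows gives p = 4, q = -4, r = -5, s = -6, t = 2.

p = 4, q = -4, r = -5, s = -6, t = 2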